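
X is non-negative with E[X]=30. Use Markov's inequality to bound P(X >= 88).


Markov: P(X >= a) <= E[X]/a
P(X >= 88) <= 30/88 = 15/44

15/44


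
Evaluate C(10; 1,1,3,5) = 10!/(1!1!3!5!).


10! = 3628800
Denominator: 1!=1 * 1!=1 * 3!=6 * 5!=120
Coefficient = 3628800 / 720 = 5040

5040


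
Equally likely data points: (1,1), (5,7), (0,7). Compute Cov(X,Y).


E[X]=2, E[Y]=5, E[XY]=12
Cov(X,Y) = E[XY] - E[X]E[Y] = 12 - 2*5 = 2

2


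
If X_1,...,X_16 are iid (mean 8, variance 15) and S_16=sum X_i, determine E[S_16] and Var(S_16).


E[S_n] = n*mu = 16*8 = 128
Var(S_n) = n*sigma^2 = 16*15 = 240

E[S_16]=128, Var(S_16)=240


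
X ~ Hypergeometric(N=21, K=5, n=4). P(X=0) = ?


P(X=0) = C(5,0)*C(16,4) / C(21,4)
= 1*1820 / 5985
= 1820/5985 = 52/171

52/171


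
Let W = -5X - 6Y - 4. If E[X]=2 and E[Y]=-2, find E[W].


E[-5X - 6Y - 4] = -5*E[X] - 6*E[Y] - 4
= (-5)*(2) + (-6)*(-2) + (-4)
= -10 + 12 - 4 = -2

-2


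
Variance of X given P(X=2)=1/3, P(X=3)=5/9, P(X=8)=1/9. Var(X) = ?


E[X] = 29/9, E[X^2] = 121/9
Var(X) = E[X^2] - (E[X])^2 = 121/9 - (29/9)^2 = 248/81

248/81


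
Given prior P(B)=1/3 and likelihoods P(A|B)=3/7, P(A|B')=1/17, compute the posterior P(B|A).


P(A) = P(A|B)P(B) + P(A|B')P(B') = 3/7*1/3 + 1/17*2/3 = 65/357
P(B|A) = P(A|B)P(B)/P(A) = (1/7)/(65/357) = 51/65

51/65


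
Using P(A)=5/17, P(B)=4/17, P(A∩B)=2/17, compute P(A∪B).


P(A∪B) = P(A) + P(B) - P(A∩B)
= 5/17 + 4/17 - 2/17 = 7/17

7/17


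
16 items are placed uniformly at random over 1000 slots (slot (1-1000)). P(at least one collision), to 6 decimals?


P(all different) = prod((1000-i)/1000 for i=0..15) = 0.886366
P(at least one match) = 1 - 0.886366 = 0.113634

0.113634


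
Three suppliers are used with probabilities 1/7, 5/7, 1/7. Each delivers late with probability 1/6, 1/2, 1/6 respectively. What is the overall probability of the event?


P(A) = P(A|B1)P(B1) + P(A|B2)P(B2) + P(A|B3)P(B3)
= 1/6*1/7 + 1/2*5/7 + 1/6*1/7
= 1/42 + 5/14 + 1/42 = 17/42

17/42


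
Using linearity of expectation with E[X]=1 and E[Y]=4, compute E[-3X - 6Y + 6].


E[-3X - 6Y + 6] = -3*E[X] - 6*E[Y] + 6
= (-3)*(1) + (-6)*(4) + (6)
= -3 - 24 + 6 = -21

-21


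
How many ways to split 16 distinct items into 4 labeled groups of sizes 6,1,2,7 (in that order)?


16! = 20922789888000
Denominator: 6!=720 * 1!=1 * 2!=2 * 7!=5040
Coefficient = 20922789888000 / 7257600 = 2882880

2882880


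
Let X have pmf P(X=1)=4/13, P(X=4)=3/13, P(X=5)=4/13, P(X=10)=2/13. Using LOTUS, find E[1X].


E[1X] = sum(g(x)*P(x))
= 1*4/13 + 4*3/13 + 5*4/13 + 10*2/13
= 56/13

56/13


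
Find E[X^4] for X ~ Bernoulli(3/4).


For Bernoulli: X in {0,1}
E[X^4] = 0^4*(1-3/4) + 1^4*3/4 = 3/4

3/4


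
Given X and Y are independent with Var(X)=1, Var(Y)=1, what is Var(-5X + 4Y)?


Independence => Cov(X,Y)=0
Var(-5X + 4Y) = (-5)^2*Var(X) + 4^2*Var(Y)
= 25*1 + 16*1 = 41

41


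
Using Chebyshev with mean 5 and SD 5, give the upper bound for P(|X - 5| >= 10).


k = 10/5 = 2
Chebyshev: P(|X-mu| >= k*sigma) <= 1/k^2 = 1/2^2 = 1/4

1/4


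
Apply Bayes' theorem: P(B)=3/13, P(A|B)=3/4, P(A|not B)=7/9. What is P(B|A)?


P(A) = P(A|B)P(B) + P(A|B')P(B') = 3/4*3/13 + 7/9*10/13 = 361/468
P(B|A) = P(A|B)P(B)/P(A) = (9/52)/(361/468) = 81/361

81/361


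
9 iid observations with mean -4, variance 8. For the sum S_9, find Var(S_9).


By independence, Var(S_n) = n*Var(X_1) = 9*8 = 72

72


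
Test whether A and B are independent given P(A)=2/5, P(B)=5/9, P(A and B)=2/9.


P(A)*P(B) = 2/5*5/9 = 2/9
P(A∩B) = 2/9, which equals P(A)P(B), so independent

Yes, A and B are independent


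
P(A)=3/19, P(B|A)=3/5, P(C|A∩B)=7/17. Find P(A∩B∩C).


P(A∩B∩C) = P(A) * P(B|A) * P(C|A∩B)
= 3/19 * 3/5 * 7/17
= 9/95 * 7/17 = 63/1615

63/1615


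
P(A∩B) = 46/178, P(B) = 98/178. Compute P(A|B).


P(A|B) = P(A∩B)/P(B) = (46/178)/(98/178) = 46/98 = 23/49

23/49


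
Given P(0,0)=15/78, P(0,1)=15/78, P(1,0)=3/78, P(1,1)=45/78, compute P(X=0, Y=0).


Read from table: P(X=0, Y=0) = 15/78 = 5/26

5/26


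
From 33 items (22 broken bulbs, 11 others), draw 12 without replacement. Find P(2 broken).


P(X=2) = C(22,2)*C(11,10) / C(33,12)
= 231*11 / 354817320
= 2541/354817320 = 77/10752040

77/10752040


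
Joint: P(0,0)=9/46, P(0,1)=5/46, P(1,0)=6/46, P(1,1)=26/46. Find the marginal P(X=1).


P(X=1) = P(1,0)+P(1,1) = 6/46 + 26/46 = 32/46 = 16/23

16/23


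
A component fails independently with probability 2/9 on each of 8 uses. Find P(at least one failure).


P(at least one) = 1 - P(none)
P(none) = (1 - 2/9)^8 = (7/9)^8 = 5764801/43046721
P(at least one) = 1 - 5764801/43046721 = 37281920/43046721

37281920/43046721


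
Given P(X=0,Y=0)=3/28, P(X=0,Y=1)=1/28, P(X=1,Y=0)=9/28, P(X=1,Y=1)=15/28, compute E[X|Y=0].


P(Y=0) = 12/28
E[X|Y=0] = (0*3 + 1*9)/12 = 9/12 = 3/4

3/4


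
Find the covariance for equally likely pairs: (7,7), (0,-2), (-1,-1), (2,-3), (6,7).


E[X]=14/5, E[Y]=8/5, E[XY]=86/5
Cov(X,Y) = E[XY] - E[X]E[Y] = 86/5 - 14/5*8/5 = 318/25

318/25


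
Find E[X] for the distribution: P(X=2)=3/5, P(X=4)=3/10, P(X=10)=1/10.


E[X] = sum(x * P(x))
= 2*3/5 + 4*3/10 + 10*1/10
= 17/5

17/5


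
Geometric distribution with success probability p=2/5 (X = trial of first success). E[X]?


For geometric (trials until first success), E[X] = 1/p = 1/(2/5) = 5/2

5/2


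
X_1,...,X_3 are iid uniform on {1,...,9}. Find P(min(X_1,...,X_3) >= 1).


P(min >= 1) = P(all X_i >= 1) = (P(X_1 >= 1))^3
= (9/9)^3 = 1^3 = 1

1


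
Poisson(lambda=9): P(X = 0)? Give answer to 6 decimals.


P(X=0) = e^(-9) * 9^0 / 0!
≈ 0.0001234098041 * 1 / 1
≈ 0.000123

0.000123


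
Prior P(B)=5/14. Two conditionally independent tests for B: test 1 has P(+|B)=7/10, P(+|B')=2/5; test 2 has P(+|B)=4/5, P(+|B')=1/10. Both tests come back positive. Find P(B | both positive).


After test 1: P(+) = 7/10*5/14 + 2/5*9/14 = 71/140
P(B|+) = (1/4)/(71/140) = 35/71
After test 2 (use post1 as new prior): P(+) = 4/5*35/71 + 1/10*36/71 = 158/355
P(B|+,+) = (28/71)/(158/355) = 70/79

70/79


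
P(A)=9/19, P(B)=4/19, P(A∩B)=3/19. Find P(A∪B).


P(A∪B) = P(A) + P(B) - P(A∩B)
= 9/19 + 4/19 - 3/19 = 10/19

10/19


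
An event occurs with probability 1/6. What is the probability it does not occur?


P(A') = 1 - P(A) = 1 - 1/6 = 5/6

5/6


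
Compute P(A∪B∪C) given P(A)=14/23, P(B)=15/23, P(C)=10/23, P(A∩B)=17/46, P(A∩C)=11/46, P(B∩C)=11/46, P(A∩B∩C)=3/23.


P(A∪B∪C) = P(A)+P(B)+P(C) - P(AB)-P(AC)-P(BC) + P(ABC)
= 14/23+15/23+10/23 - 17/46-11/46-11/46 + 3/23
= 45/46

45/46


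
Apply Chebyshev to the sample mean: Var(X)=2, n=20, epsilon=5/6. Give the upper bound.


Var(Xbar) = Var(X)/n = 2/20
Chebyshev: P(|Xbar-mu| >= 5/6) <= Var(Xbar)/(5/6)^2 = (1/10)/(25/36) = 18/125

18/125


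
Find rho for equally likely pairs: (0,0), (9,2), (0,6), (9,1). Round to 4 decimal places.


Cov(X,Y) = -3.3750, Var(X) = 20.2500, Var(Y) = 5.1875
rho = Cov/(sqrt(VarX)*sqrt(VarY)) = -0.3293

-0.3293


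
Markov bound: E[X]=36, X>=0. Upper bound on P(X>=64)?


Markov: P(X >= a) <= E[X]/a
P(X >= 64) <= 36/64 = 9/16

9/16


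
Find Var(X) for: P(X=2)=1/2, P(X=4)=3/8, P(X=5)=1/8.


E[X] = 25/8, E[X^2] = 89/8
Var(X) = E[X^2] - (E[X])^2 = 89/8 - (25/8)^2 = 87/64

87/64


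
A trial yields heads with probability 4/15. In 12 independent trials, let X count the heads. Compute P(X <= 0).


P(X<=0) = P(X=0)
= 3138428376721/129746337890625
= 3138428376721/129746337890625

3138428376721/129746337890625


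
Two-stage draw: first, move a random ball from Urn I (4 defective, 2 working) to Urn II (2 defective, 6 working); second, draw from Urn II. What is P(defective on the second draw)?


P(transfer defective) = 4/6 = 2/3; P(transfer working) = 1/3
If defective transferred: Urn II has 3 defective of 9, so P(defective|defective moved) = 1/3
If working transferred: Urn II has 2 defective of 9, so P(defective|working moved) = 2/9
By total probability: P(defective) = 2/3*1/3 + 1/3*2/9 = 8/27

8/27


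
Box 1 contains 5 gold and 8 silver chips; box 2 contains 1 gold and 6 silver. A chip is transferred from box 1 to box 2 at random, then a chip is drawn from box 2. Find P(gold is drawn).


P(transfer gold) = 5/13; P(transfer silver) = 8/13
If gold transferred: Urn II has 2 gold of 8, so P(gold|gold moved) = 1/4
If silver transferred: Urn II has 1 gold of 8, so P(gold|silver moved) = 1/8
By total probability: P(gold) = 5/13*1/4 + 8/13*1/8 = 9/52

9/52


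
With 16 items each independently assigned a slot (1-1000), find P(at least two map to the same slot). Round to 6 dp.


P(all different) = prod((1000-i)/1000 for i=0..15) = 0.886366
P(at least one match) = 1 - 0.886366 = 0.113634

0.113634


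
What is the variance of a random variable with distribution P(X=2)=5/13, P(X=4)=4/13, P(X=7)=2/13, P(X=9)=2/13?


E[X] = 58/13, E[X^2] = 344/13
Var(X) = E[X^2] - (E[X])^2 = 344/13 - (58/13)^2 = 1108/169

1108/169


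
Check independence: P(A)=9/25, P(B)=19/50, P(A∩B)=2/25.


P(A)*P(B) = 9/25*19/50 = 171/1250
P(A∩B) = 2/25 != 171/1250, so not independent

No, A and B are not independent


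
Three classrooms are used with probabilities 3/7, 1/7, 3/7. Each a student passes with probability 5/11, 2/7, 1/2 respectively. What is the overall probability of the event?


P(A) = P(A|B1)P(B1) + P(A|B2)P(B2) + P(A|B3)P(B3)
= 5/11*3/7 + 2/7*1/7 + 1/2*3/7
= 15/77 + 2/49 + 3/14 = 485/1078

485/1078


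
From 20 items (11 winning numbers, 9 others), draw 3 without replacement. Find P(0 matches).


P(X=0) = C(11,0)*C(9,3) / C(20,3)
= 1*84 / 1140
= 84/1140 = 7/95

7/95


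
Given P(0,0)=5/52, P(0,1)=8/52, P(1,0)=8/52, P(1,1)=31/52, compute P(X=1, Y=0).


Read from table: P(X=1, Y=0) = 8/52 = 2/13

2/13


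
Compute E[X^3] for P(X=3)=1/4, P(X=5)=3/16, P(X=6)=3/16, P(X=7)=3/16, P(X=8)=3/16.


E[X^3] = sum(g(x)*P(x))
= 27*1/4 + 125*3/16 + 216*3/16 + 343*3/16 + 512*3/16
= 231

231


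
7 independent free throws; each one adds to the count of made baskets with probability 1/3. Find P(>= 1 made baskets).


P(at least one) = 1 - P(none)
P(none) = (1 - 1/3)^7 = (2/3)^7 = 128/2187
P(at least one) = 1 - 128/2187 = 2059/2187

2059/2187


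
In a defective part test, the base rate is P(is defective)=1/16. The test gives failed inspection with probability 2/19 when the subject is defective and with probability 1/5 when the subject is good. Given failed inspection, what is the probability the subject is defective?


P(A) = P(A|B)P(B) + P(A|B')P(B') = 2/19*1/16 + 1/5*15/16 = 59/304
P(B|A) = P(A|B)P(B)/P(A) = (1/152)/(59/304) = 2/59

2/59


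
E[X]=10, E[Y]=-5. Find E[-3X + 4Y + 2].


E[-3X + 4Y + 2] = -3*E[X] + 4*E[Y] + 2
= (-3)*(10) + (4)*(-5) + (2)
= -30 - 20 + 2 = -48

-48


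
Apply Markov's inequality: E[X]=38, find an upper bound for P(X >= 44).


Markov: P(X >= a) <= E[X]/a
P(X >= 44) <= 38/44 = 19/22

19/22


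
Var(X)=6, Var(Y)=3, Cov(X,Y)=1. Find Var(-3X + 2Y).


Var(-3X + 2Y) = (-3)^2*Var(X) + 2^2*Var(Y) + 2*(-3)*2*Cov(X,Y)
= 9*6 + 4*3 - 12*1
= 54 + 12 - 12 = 54

54


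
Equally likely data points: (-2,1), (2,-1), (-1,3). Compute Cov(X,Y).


E[X]=-1/3, E[Y]=1, E[XY]=-7/3
Cov(X,Y) = E[XY] - E[X]E[Y] = -7/3 + 1/3*1 = -2

-2


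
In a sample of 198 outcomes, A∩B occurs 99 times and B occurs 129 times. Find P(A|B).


P(A|B) = P(A∩B)/P(B) = (99/198)/(129/198) = 99/129 = 33/43

33/43


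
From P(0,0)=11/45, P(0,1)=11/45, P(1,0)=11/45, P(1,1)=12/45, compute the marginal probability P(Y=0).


P(Y=0) = P(0,0)+P(1,0) = 11/45 + 11/45 = 22/45

22/45


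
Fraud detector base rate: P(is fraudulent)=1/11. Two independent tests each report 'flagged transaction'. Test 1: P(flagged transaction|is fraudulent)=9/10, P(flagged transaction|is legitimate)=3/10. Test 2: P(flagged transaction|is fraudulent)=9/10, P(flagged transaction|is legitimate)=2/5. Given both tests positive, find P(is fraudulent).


After test 1: P(+) = 9/10*1/11 + 3/10*10/11 = 39/110
P(B|+) = (9/110)/(39/110) = 3/13
After test 2 (use post1 as new prior): P(+) = 9/10*3/13 + 2/5*10/13 = 67/130
P(B|+,+) = (27/130)/(67/130) = 27/67

27/67


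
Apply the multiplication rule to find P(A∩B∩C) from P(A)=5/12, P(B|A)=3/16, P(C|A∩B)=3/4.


P(A∩B∩C) = P(A) * P(B|A) * P(C|A∩B)
= 5/12 * 3/16 * 3/4
= 5/64 * 3/4 = 15/256

15/256


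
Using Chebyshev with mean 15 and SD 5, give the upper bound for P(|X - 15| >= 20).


k = 20/5 = 4
Chebyshev: P(|X-mu| >= k*sigma) <= 1/k^2 = 1/4^2 = 1/16

1/16


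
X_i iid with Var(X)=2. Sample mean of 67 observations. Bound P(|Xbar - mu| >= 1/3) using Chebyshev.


Var(Xbar) = Var(X)/n = 2/67
Chebyshev: P(|Xbar-mu| >= 1/3) <= Var(Xbar)/(1/3)^2 = (2/67)/(1/9) = 18/67

18/67


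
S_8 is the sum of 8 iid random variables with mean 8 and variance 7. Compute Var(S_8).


By independence, Var(S_n) = n*Var(X_1) = 8*7 = 56

56


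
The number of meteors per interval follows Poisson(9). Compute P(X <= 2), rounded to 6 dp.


P(X<=2) = e^(-9)*9^0/0! + e^(-9)*9^1/1! + e^(-9)*9^2/2!
≈ 0.0001234098 + 0.0011106882 + 0.0049980971
= 0.0062321951
≈ 0.006232

0.006232


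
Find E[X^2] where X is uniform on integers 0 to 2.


E[X^2] = (1/3) * sum(x^2 for x=0..2)
= 5/3

5/3


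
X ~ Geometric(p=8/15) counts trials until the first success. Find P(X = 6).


P(X=6) = (1-p)^5 * p = (7/15)^5 * 8/15
= 16807/759375 * 8/15 = 134456/11390625

134456/11390625


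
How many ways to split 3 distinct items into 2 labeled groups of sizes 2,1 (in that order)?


3! = 6
Denominator: 2!=2 * 1!=1
Coefficient = 6 / 2 = 3

3


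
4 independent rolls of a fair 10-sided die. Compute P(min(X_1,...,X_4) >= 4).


P(min >= 4) = P(all X_i >= 4) = (P(X_1 >= 4))^4
= (7/10)^4 = 2401/10000

2401/10000


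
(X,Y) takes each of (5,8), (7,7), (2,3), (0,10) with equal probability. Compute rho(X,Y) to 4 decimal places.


Cov(X,Y) = -0.7500, Var(X) = 7.2500, Var(Y) = 6.5000
rho = Cov/(sqrt(VarX)*sqrt(VarY)) = -0.1093

-0.1093


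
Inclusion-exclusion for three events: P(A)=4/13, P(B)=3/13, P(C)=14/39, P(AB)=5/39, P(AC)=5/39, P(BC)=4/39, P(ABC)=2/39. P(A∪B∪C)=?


P(A∪B∪C) = P(A)+P(B)+P(C) - P(AB)-P(AC)-P(BC) + P(ABC)
= 4/13+3/13+14/39 - 5/39-5/39-4/39 + 2/39
= 23/39

23/39


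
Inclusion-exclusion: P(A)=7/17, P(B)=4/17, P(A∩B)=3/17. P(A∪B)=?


P(A∪B) = P(A) + P(B) - P(A∩B)
= 7/17 + 4/17 - 3/17 = 8/17

8/17


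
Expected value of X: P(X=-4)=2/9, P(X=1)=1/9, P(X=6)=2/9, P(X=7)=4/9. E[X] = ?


E[X] = sum(x * P(x))
= -4*2/9 + 1*1/9 + 6*2/9 + 7*4/9
= 11/3

11/3


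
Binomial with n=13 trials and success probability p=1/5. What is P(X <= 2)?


P(X<=2) = P(X=0) + P(X=1) + P(X=2)
= 67108864/1220703125 + 218103808/1220703125 + 327155712/1220703125
= 612368384/1220703125

612368384/1220703125


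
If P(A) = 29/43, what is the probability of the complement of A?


P(A') = 1 - P(A) = 1 - 29/43 = 14/43

14/43


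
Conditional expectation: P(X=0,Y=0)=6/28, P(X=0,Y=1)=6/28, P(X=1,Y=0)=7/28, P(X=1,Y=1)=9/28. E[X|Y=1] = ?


P(Y=1) = 15/28
E[X|Y=1] = (0*6 + 1*9)/15 = 9/15 = 3/5

3/5


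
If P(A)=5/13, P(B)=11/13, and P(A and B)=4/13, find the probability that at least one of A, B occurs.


P(A∪B) = P(A) + P(B) - P(A∩B)
= 5/13 + 11/13 - 4/13 = 12/13

12/13


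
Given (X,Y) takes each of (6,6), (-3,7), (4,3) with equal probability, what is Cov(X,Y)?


E[X]=7/3, E[Y]=16/3, E[XY]=9
Cov(X,Y) = E[XY] - E[X]E[Y] = 9 - 7/3*16/3 = -31/9

-31/9


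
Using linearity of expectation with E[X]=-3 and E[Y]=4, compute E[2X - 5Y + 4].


E[2X - 5Y + 4] = 2*E[X] - 5*E[Y] + 4
= (2)*(-3) + (-5)*(4) + (4)
= -6 - 20 + 4 = -22

-22


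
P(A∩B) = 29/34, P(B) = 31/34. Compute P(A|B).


P(A|B) = P(A∩B)/P(B) = (29/34)/(31/34) = 29/31

29/31


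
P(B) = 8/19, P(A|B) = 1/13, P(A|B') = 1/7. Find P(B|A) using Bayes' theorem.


P(A) = P(A|B)P(B) + P(A|B')P(B') = 1/13*8/19 + 1/7*11/19 = 199/1729
P(B|A) = P(A|B)P(B)/P(A) = (8/247)/(199/1729) = 56/199

56/199


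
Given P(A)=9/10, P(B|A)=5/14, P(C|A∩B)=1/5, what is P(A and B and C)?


P(A∩B∩C) = P(A) * P(B|A) * P(C|A∩B)
= 9/10 * 5/14 * 1/5
= 9/28 * 1/5 = 9/140

9/140


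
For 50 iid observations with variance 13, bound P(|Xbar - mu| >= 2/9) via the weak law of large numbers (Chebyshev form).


Var(Xbar) = Var(X)/n = 13/50
Chebyshev: P(|Xbar-mu| >= 2/9) <= Var(Xbar)/(2/9)^2 = (13/50)/(4/81) = 1053/200
Bound exceeds 1, so trivial bound: 1

1


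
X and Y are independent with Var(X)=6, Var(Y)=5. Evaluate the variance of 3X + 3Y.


Independence => Cov(X,Y)=0
Var(3X + 3Y) = 3^2*Var(X) + 3^2*Var(Y)
= 9*6 + 9*5 = 99

99


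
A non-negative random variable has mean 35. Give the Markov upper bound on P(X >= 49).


Markov: P(X >= a) <= E[X]/a
P(X >= 49) <= 35/49 = 5/7

5/7


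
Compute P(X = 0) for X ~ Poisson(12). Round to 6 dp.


P(X=0) = e^(-12) * 12^0 / 0!
≈ 0.000006144212353 * 1 / 1
≈ 0.000006

0.000006


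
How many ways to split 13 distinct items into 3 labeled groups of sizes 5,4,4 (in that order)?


13! = 6227020800
Denominator: 5!=120 * 4!=24 * 4!=24
Coefficient = 6227020800 / 69120 = 90090

90090


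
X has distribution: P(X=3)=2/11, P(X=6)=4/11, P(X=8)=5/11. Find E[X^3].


E[X^3] = sum(g(x)*P(x))
= 27*2/11 + 216*4/11 + 512*5/11
= 3478/11

3478/11


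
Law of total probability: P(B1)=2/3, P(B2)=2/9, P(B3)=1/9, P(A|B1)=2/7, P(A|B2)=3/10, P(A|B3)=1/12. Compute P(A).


P(A) = P(A|B1)P(B1) + P(A|B2)P(B2) + P(A|B3)P(B3)
= 2/7*2/3 + 3/10*2/9 + 1/12*1/9
= 4/21 + 1/15 + 1/108 = 1007/3780

1007/3780


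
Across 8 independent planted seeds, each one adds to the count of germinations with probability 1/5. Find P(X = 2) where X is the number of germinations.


P(X=2) = C(8,2) * p^2 * (1-p)^6
= 28 * 1/25 * 4096/15625
= 114688/390625

114688/390625


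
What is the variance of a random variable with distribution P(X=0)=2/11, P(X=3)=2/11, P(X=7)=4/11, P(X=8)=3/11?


E[X] = 58/11, E[X^2] = 406/11
Var(X) = E[X^2] - (E[X])^2 = 406/11 - (58/11)^2 = 1102/121

1102/121


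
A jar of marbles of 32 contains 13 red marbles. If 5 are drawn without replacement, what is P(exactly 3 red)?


P(X=3) = C(13,3)*C(19,2) / C(32,5)
= 286*171 / 201376
= 48906/201376 = 24453/100688

24453/100688


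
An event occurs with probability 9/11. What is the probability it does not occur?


P(A') = 1 - P(A) = 1 - 9/11 = 2/11

2/11


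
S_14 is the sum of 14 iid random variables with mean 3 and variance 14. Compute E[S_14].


E[S_n] = n*E[X_1] = 14*3 = 42

42


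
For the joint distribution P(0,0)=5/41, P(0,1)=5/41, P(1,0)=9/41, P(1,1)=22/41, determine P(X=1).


P(X=1) = P(1,0)+P(1,1) = 9/41 + 22/41 = 31/41

31/41


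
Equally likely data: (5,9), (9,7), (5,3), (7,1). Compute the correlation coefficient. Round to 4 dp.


Cov(X,Y) = 0.0000, Var(X) = 2.7500, Var(Y) = 10.0000
rho = Cov/(sqrt(VarX)*sqrt(VarY)) = 0.0000

0.0000


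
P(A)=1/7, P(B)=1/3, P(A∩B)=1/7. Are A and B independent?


P(A)*P(B) = 1/7*1/3 = 1/21
P(A∩B) = 1/7 != 1/21, so not independent

No, A and B are not independent


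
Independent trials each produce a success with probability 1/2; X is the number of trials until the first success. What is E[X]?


For geometric (trials until first success), E[X] = 1/p = 1/(1/2) = 2

2


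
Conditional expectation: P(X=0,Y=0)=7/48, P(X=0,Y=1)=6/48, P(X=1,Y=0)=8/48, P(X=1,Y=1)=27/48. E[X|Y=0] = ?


P(Y=0) = 15/48
E[X|Y=0] = (0*7 + 1*8)/15 = 8/15

8/15


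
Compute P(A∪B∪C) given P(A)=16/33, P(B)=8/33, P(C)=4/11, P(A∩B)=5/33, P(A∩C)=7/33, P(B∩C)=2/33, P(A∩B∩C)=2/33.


P(A∪B∪C) = P(A)+P(B)+P(C) - P(AB)-P(AC)-P(BC) + P(ABC)
= 16/33+8/33+4/11 - 5/33-7/33-2/33 + 2/33
= 8/11

8/11


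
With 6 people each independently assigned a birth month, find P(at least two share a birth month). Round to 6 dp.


P(all different) = prod((12-i)/12 for i=0..5) = 0.222801
P(at least one match) = 1 - 0.222801 = 0.777199

0.777199


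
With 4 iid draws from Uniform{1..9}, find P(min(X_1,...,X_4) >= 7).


P(min >= 7) = P(all X_i >= 7) = (P(X_1 >= 7))^4
= (3/9)^4 = (1/3)^4 = 1/81

1/81


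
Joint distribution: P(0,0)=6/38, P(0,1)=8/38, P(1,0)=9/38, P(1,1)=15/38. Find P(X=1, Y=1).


Read from table: P(X=1, Y=1) = 15/38

15/38


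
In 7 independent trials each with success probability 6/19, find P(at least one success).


P(at least one) = 1 - P(none)
P(none) = (1 - 6/19)^7 = (13/19)^7 = 62748517/893871739
P(at least one) = 1 - 62748517/893871739 = 831123222/893871739

831123222/893871739


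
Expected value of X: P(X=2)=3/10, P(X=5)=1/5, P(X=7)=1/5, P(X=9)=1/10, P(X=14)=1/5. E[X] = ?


E[X] = sum(x * P(x))
= 2*3/10 + 5*1/5 + 7*1/5 + 9*1/10 + 14*1/5
= 67/10

67/10


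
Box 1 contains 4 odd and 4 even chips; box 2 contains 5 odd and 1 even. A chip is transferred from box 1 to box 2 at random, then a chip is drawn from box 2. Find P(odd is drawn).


P(transfer odd) = 4/8 = 1/2; P(transfer even) = 1/2
If odd transferred: Urn II has 6 odd of 7, so P(odd|odd moved) = 6/7
If even transferred: Urn II has 5 odd of 7, so P(odd|even moved) = 5/7
By total probability: P(odd) = 1/2*6/7 + 1/2*5/7 = 11/14

11/14


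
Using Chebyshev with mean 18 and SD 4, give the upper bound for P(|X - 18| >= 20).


k = 20/4 = 5
Chebyshev: P(|X-mu| >= k*sigma) <= 1/k^2 = 1/5^2 = 1/25

1/25


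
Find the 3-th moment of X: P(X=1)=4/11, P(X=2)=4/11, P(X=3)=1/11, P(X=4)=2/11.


E[X^3] = sum(x^3 * P(x))
= 1*4/11 + 8*4/11 + 27*1/11 + 64*2/11
= 191/11

191/11


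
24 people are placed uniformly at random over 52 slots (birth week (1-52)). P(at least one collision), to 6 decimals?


P(all different) = prod((52-i)/52 for i=0..23) = 0.001732
P(at least one match) = 1 - 0.001732 = 0.998268

0.998268


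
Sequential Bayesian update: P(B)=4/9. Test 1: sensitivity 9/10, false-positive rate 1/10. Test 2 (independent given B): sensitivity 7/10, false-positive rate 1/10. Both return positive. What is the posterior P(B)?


After test 1: P(+) = 9/10*4/9 + 1/10*5/9 = 41/90
P(B|+) = (2/5)/(41/90) = 36/41
After test 2 (use post1 as new prior): P(+) = 7/10*36/41 + 1/10*5/41 = 257/410
P(B|+,+) = (126/205)/(257/410) = 252/257

252/257


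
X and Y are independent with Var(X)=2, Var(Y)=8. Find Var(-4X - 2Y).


Independence => Cov(X,Y)=0
Var(-4X - 2Y) = (-4)^2*Var(X) + (-2)^2*Var(Y)
= 16*2 + 4*8 = 64

64


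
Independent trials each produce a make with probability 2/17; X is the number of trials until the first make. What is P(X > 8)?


P(X > 8) = P(first 8 trials all fail) = (1-p)^8 = (15/17)^8 = 2562890625/6975757441

2562890625/6975757441


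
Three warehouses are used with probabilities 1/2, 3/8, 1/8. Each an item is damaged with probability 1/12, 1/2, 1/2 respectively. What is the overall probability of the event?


P(A) = P(A|B1)P(B1) + P(A|B2)P(B2) + P(A|B3)P(B3)
= 1/12*1/2 + 1/2*3/8 + 1/2*1/8
= 1/24 + 3/16 + 1/16 = 7/24

7/24


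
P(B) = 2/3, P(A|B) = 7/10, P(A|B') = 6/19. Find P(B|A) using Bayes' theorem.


P(A) = P(A|B)P(B) + P(A|B')P(B') = 7/10*2/3 + 6/19*1/3 = 163/285
P(B|A) = P(A|B)P(B)/P(A) = (7/15)/(163/285) = 133/163

133/163


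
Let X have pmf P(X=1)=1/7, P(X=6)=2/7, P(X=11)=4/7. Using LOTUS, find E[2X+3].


E[2X+3] = sum(g(x)*P(x))
= 5*1/7 + 15*2/7 + 25*4/7
= 135/7

135/7


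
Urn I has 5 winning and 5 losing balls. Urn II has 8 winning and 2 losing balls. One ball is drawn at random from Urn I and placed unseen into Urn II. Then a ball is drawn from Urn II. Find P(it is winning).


P(transfer winning) = 5/10 = 1/2; P(transfer losing) = 1/2
If winning transferred: Urn II has 9 winning of 11, so P(winning|winning moved) = 9/11
If losing transferred: Urn II has 8 winning of 11, so P(winning|losing moved) = 8/11
By total probability: P(winning) = 1/2*9/11 + 1/2*8/11 = 17/22

17/22


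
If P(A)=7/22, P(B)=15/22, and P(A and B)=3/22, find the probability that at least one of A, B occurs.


P(A∪B) = P(A) + P(B) - P(A∩B)
= 7/22 + 15/22 - 3/22 = 19/22

19/22


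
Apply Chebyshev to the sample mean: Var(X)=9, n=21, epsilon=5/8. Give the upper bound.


Var(Xbar) = Var(X)/n = 9/21
Chebyshev: P(|Xbar-mu| >= 5/8) <= Var(Xbar)/(5/8)^2 = (3/7)/(25/64) = 192/175
Bound exceeds 1, so trivial bound: 1

1


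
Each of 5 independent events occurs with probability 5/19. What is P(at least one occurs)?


P(at least one) = 1 - P(none)
P(none) = (1 - 5/19)^5 = (14/19)^5 = 537824/2476099
P(at least one) = 1 - 537824/2476099 = 1938275/2476099

1938275/2476099


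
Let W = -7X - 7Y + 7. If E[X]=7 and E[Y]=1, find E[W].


E[-7X - 7Y + 7] = -7*E[X] - 7*E[Y] + 7
= (-7)*(7) + (-7)*(1) + (7)
= -49 - 7 + 7 = -49

-49


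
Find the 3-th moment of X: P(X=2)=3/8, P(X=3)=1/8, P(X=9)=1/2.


E[X^3] = sum(x^3 * P(x))
= 8*3/8 + 27*1/8 + 729*1/2
= 2967/8

2967/8


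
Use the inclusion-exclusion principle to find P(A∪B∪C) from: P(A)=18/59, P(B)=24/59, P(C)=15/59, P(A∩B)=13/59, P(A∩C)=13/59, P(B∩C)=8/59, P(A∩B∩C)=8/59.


P(A∪B∪C) = P(A)+P(B)+P(C) - P(AB)-P(AC)-P(BC) + P(ABC)
= 18/59+24/59+15/59 - 13/59-13/59-8/59 + 8/59
= 31/59

31/59


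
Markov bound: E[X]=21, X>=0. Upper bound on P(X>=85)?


Markov: P(X >= a) <= E[X]/a
P(X >= 85) <= 21/85

21/85


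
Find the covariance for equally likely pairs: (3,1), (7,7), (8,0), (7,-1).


E[X]=25/4, E[Y]=7/4, E[XY]=45/4
Cov(X,Y) = E[XY] - E[X]E[Y] = 45/4 - 25/4*7/4 = 5/16

5/16


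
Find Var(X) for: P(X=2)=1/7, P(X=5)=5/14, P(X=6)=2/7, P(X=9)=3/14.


E[X] = 40/7, E[X^2] = 260/7
Var(X) = E[X^2] - (E[X])^2 = 260/7 - (40/7)^2 = 220/49

220/49


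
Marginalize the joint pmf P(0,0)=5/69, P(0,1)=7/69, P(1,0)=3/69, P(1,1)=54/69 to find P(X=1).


P(X=1) = P(1,0)+P(1,1) = 3/69 + 54/69 = 57/69 = 19/23

19/23


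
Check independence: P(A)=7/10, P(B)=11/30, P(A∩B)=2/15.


P(A)*P(B) = 7/10*11/30 = 77/300
P(A∩B) = 2/15 != 77/300, so not independent

No, A and B are not independent


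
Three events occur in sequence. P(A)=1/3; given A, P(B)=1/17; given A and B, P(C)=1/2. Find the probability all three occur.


P(A∩B∩C) = P(A) * P(B|A) * P(C|A∩B)
= 1/3 * 1/17 * 1/2
= 1/51 * 1/2 = 1/102

1/102


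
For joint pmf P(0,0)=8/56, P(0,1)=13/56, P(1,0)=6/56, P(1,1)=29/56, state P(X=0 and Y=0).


Read from table: P(X=0, Y=0) = 8/56 = 1/7

1/7


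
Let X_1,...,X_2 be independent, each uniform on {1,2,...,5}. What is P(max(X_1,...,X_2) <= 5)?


P(max <= 5) = P(all X_i <= 5) = (P(X_1 <= 5))^2
= (5/5)^2 = 1^2 = 1

1


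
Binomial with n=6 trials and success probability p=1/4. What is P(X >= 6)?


P(X>=6) = P(X=6)
= 1/4096
= 1/4096

1/4096


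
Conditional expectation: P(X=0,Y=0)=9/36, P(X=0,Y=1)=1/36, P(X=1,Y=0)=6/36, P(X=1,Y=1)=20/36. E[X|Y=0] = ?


P(Y=0) = 15/36
E[X|Y=0] = (0*9 + 1*6)/15 = 6/15 = 2/5

2/5


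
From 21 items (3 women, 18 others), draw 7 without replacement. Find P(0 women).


P(X=0) = C(3,0)*C(18,7) / C(21,7)
= 1*31824 / 116280
= 31824/116280 = 26/95

26/95


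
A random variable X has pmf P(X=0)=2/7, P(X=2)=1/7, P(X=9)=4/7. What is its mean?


E[X] = sum(x * P(x))
= 0*2/7 + 2*1/7 + 9*4/7
= 38/7

38/7


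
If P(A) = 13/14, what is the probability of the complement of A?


P(A') = 1 - P(A) = 1 - 13/14 = 1/14

1/14


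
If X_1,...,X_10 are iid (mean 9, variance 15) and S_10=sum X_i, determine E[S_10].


E[S_n] = n*E[X_1] = 10*9 = 90

90


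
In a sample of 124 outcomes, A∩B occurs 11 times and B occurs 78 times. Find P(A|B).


P(A|B) = P(A∩B)/P(B) = (11/124)/(78/124) = 11/78

11/78


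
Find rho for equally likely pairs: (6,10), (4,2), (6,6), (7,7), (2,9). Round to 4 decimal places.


Cov(X,Y) = 0.2000, Var(X) = 3.2000, Var(Y) = 7.7600
rho = Cov/(sqrt(VarX)*sqrt(VarY)) = 0.0401

0.0401


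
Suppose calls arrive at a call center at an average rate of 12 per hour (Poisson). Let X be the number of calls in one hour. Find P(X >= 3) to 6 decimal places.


P(X>=3) = 1 - P(X<=2) = 1 - (e^(-12)*12^0/0! + e^(-12)*12^1/1! + e^(-12)*12^2/2!)
≈ 1 - (0.0000061442 + 0.0000737305 + 0.0004423833)
= 1 - 0.0005222580 = 0.9994777420
≈ 0.999478

0.999478


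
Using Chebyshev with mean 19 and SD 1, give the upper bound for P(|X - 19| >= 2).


k = 2/1 = 2
Chebyshev: P(|X-mu| >= k*sigma) <= 1/k^2 = 1/2^2 = 1/4

1/4


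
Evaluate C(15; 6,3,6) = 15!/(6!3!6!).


15! = 1307674368000
Denominator: 6!=720 * 3!=6 * 6!=720
Coefficient = 1307674368000 / 3110400 = 420420

420420


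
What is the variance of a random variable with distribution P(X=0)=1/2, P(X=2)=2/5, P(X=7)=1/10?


E[X] = 3/2, E[X^2] = 13/2
Var(X) = E[X^2] - (E[X])^2 = 13/2 - (3/2)^2 = 17/4

17/4


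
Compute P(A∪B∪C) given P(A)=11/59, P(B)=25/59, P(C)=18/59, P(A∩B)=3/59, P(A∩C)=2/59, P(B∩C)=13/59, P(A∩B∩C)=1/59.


P(A∪B∪C) = P(A)+P(B)+P(C) - P(AB)-P(AC)-P(BC) + P(ABC)
= 11/59+25/59+18/59 - 3/59-2/59-13/59 + 1/59
= 37/59

37/59


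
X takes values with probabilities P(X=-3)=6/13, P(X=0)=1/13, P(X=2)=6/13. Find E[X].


E[X] = sum(x * P(x))
= -3*6/13 + 0*1/13 + 2*6/13
= -6/13

-6/13


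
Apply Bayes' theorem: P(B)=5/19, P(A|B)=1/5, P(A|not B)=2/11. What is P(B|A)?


P(A) = P(A|B)P(B) + P(A|B')P(B') = 1/5*5/19 + 2/11*14/19 = 39/209
P(B|A) = P(A|B)P(B)/P(A) = (1/19)/(39/209) = 11/39

11/39


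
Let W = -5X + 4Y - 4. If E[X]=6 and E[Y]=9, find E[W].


E[-5X + 4Y - 4] = -5*E[X] + 4*E[Y] - 4
= (-5)*(6) + (4)*(9) + (-4)
= -30 + 36 - 4 = 2

2


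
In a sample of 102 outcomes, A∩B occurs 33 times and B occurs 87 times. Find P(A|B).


P(A|B) = P(A∩B)/P(B) = (33/102)/(87/102) = 33/87 = 11/29

11/29


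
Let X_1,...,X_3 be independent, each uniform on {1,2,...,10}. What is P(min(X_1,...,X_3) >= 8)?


P(min >= 8) = P(all X_i >= 8) = (P(X_1 >= 8))^3
= (3/10)^3 = 27/1000

27/1000


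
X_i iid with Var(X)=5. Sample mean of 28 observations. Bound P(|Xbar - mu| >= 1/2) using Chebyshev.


Var(Xbar) = Var(X)/n = 5/28
Chebyshev: P(|Xbar-mu| >= 1/2) <= Var(Xbar)/(1/2)^2 = (5/28)/(1/4) = 5/7

5/7


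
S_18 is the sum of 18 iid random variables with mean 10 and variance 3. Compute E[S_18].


E[S_n] = n*E[X_1] = 18*10 = 180

180


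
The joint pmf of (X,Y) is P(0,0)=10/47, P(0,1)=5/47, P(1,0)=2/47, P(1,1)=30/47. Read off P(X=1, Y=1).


Read from table: P(X=1, Y=1) = 30/47

30/47


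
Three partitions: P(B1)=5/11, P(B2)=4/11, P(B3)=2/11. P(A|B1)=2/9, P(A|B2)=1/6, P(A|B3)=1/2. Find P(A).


P(A) = P(A|B1)P(B1) + P(A|B2)P(B2) + P(A|B3)P(B3)
= 2/9*5/11 + 1/6*4/11 + 1/2*2/11
= 10/99 + 2/33 + 1/11 = 25/99

25/99


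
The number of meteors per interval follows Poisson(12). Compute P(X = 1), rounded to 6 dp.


P(X=1) = e^(-12) * 12^1 / 1!
≈ 0.000006144212353 * 12 / 1
≈ 0.000074

0.000074


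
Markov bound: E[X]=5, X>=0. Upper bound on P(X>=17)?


Markov: P(X >= a) <= E[X]/a
P(X >= 17) <= 5/17

5/17


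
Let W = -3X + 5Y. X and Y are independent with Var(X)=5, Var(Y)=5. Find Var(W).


Independence => Cov(X,Y)=0
Var(-3X + 5Y) = (-3)^2*Var(X) + 5^2*Var(Y)
= 9*5 + 25*5 = 170

170


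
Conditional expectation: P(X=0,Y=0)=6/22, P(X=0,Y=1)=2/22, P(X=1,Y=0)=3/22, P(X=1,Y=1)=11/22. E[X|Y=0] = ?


P(Y=0) = 9/22
E[X|Y=0] = (0*6 + 1*3)/9 = 3/9 = 1/3

1/3


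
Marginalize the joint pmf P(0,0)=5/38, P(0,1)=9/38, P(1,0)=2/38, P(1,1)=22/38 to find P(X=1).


P(X=1) = P(1,0)+P(1,1) = 2/38 + 22/38 = 24/38 = 12/19

12/19


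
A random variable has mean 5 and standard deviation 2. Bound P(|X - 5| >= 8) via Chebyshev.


k = 8/2 = 4
Chebyshev: P(|X-mu| >= k*sigma) <= 1/k^2 = 1/4^2 = 1/16

1/16


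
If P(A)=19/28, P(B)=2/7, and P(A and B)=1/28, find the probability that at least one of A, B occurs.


P(A∪B) = P(A) + P(B) - P(A∩B)
= 19/28 + 2/7 - 1/28 = 13/14

13/14


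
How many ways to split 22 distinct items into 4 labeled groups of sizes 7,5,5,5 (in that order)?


22! = 1124000727777607680000
Denominator: 7!=5040 * 5!=120 * 5!=120 * 5!=120
Coefficient = 1124000727777607680000 / 8709120000 = 129060195264

129060195264


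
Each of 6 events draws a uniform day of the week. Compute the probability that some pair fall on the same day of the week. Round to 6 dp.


P(all different) = prod((7-i)/7 for i=0..5) = 0.042839
P(at least one match) = 1 - 0.042839 = 0.957161

0.957161


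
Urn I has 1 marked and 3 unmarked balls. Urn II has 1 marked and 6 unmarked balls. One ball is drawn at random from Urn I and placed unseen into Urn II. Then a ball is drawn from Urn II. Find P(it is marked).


P(transfer marked) = 1/4; P(transfer unmarked) = 3/4
If marked transferred: Urn II has 2 marked of 8, so P(marked|marked moved) = 1/4
If unmarked transferred: Urn II has 1 marked of 8, so P(marked|unmarked moved) = 1/8
By total probability: P(marked) = 1/4*1/4 + 3/4*1/8 = 5/32

5/32


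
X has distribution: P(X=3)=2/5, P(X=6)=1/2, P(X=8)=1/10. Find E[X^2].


E[X^2] = sum(g(x)*P(x))
= 9*2/5 + 36*1/2 + 64*1/10
= 28

28


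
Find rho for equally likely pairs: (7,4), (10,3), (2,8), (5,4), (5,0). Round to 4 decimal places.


Cov(X,Y) = -3.2400, Var(X) = 6.9600, Var(Y) = 6.5600
rho = Cov/(sqrt(VarX)*sqrt(VarY)) = -0.4795

-0.4795


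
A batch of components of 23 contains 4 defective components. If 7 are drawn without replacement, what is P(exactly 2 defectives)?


P(X=2) = C(4,2)*C(19,5) / C(23,7)
= 6*11628 / 245157
= 69768/245157 = 72/253

72/253


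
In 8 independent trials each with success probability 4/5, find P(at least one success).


P(at least one) = 1 - P(none)
P(none) = (1 - 4/5)^8 = (1/5)^8 = 1/390625
P(at least one) = 1 - 1/390625 = 390624/390625

390624/390625


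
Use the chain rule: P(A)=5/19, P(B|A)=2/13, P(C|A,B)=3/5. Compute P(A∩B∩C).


P(A∩B∩C) = P(A) * P(B|A) * P(C|A∩B)
= 5/19 * 2/13 * 3/5
= 10/247 * 3/5 = 6/247

6/247


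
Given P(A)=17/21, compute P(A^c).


P(A') = 1 - P(A) = 1 - 17/21 = 4/21

4/21


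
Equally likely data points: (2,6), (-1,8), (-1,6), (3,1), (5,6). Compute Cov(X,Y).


E[X]=8/5, E[Y]=27/5, E[XY]=31/5
Cov(X,Y) = E[XY] - E[X]E[Y] = 31/5 - 8/5*27/5 = -61/25

-61/25


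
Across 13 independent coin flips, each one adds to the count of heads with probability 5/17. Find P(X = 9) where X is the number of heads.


P(X=9) = C(13,9) * p^9 * (1-p)^4
= 715 * 1953125/118587876497 * 20736/83521
= 28957500000000/9904578032905937

28957500000000/9904578032905937


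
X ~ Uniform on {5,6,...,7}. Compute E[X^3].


E[X^3] = (1/3) * sum(x^3 for x=5..7)
= 684/3 = 228

228


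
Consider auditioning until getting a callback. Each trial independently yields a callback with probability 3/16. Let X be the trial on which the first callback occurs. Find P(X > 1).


P(X > 1) = P(first 1 trials all fail) = (1-p)^1 = (13/16)^1 = 13/16

13/16


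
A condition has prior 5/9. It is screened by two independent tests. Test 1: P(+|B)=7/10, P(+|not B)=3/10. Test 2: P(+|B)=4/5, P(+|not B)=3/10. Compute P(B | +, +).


After test 1: P(+) = 7/10*5/9 + 3/10*4/9 = 47/90
P(B|+) = (7/18)/(47/90) = 35/47
After test 2 (use post1 as new prior): P(+) = 4/5*35/47 + 3/10*12/47 = 158/235
P(B|+,+) = (28/47)/(158/235) = 70/79

70/79


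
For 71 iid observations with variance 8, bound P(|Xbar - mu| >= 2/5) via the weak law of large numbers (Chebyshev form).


Var(Xbar) = Var(X)/n = 8/71
Chebyshev: P(|Xbar-mu| >= 2/5) <= Var(Xbar)/(2/5)^2 = (8/71)/(4/25) = 50/71

50/71


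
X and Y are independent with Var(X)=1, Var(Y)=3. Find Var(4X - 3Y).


Independence => Cov(X,Y)=0
Var(4X - 3Y) = 4^2*Var(X) + (-3)^2*Var(Y)
= 16*1 + 9*3 = 43

43


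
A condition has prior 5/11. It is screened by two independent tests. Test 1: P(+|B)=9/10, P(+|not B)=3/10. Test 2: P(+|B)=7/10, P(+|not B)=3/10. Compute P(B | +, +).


After test 1: P(+) = 9/10*5/11 + 3/10*6/11 = 63/110
P(B|+) = (9/22)/(63/110) = 5/7
After test 2 (use post1 as new prior): P(+) = 7/10*5/7 + 3/10*2/7 = 41/70
P(B|+,+) = (1/2)/(41/70) = 35/41

35/41


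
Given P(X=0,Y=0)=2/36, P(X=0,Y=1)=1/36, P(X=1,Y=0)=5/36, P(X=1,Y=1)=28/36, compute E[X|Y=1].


P(Y=1) = 29/36
E[X|Y=1] = (0*1 + 1*28)/29 = 28/29

28/29


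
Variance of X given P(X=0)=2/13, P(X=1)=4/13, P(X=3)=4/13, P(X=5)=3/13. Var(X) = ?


E[X] = 31/13, E[X^2] = 115/13
Var(X) = E[X^2] - (E[X])^2 = 115/13 - (31/13)^2 = 534/169

534/169


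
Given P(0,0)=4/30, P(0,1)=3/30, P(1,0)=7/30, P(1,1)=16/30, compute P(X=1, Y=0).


Read from table: P(X=1, Y=0) = 7/30

7/30


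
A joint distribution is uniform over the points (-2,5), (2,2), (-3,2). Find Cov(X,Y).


E[X]=-1, E[Y]=3, E[XY]=-4
Cov(X,Y) = E[XY] - E[X]E[Y] = -4 + 1*3 = -1

-1


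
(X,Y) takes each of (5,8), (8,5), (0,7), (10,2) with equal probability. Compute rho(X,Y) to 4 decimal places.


Cov(X,Y) = -6.6250, Var(X) = 14.1875, Var(Y) = 5.2500
rho = Cov/(sqrt(VarX)*sqrt(VarY)) = -0.7676

-0.7676


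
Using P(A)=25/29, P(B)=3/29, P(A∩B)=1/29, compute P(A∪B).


P(A∪B) = P(A) + P(B) - P(A∩B)
= 25/29 + 3/29 - 1/29 = 27/29

27/29


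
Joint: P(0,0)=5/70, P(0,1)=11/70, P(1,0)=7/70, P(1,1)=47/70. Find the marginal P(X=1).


P(X=1) = P(1,0)+P(1,1) = 7/70 + 47/70 = 54/70 = 27/35

27/35


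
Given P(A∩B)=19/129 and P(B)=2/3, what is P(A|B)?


P(A|B) = P(A∩B)/P(B) = (19/129)/(86/129) = 19/86

19/86


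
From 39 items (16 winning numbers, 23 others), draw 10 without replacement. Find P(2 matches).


P(X=2) = C(16,2)*C(23,8) / C(39,10)
= 120*490314 / 635745396
= 58837680/635745396 = 1380/14911

1380/14911


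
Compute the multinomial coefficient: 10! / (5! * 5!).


10! = 3628800
Denominator: 5!=120 * 5!=120
Coefficient = 3628800 / 14400 = 252

252


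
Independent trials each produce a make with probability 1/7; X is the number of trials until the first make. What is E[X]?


For geometric (trials until first success), E[X] = 1/p = 1/(1/7) = 7

7


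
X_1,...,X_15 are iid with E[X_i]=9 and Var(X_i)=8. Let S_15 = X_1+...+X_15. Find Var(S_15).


By independence, Var(S_n) = n*Var(X_1) = 15*8 = 120

120


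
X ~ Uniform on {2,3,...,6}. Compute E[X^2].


E[X^2] = (1/5) * sum(x^2 for x=2..6)
= 90/5 = 18

18


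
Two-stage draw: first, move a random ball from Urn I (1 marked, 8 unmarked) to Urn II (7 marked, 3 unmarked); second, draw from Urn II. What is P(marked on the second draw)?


P(transfer marked) = 1/9; P(transfer unmarked) = 8/9
If marked transferred: Urn II has 8 marked of 11, so P(marked|marked moved) = 8/11
If unmarked transferred: Urn II has 7 marked of 11, so P(marked|unmarked moved) = 7/11
By total probability: P(marked) = 1/9*8/11 + 8/9*7/11 = 64/99

64/99


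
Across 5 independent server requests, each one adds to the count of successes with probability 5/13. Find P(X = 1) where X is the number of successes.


P(X=1) = C(5,1) * p^1 * (1-p)^4
= 5 * 5/13 * 4096/28561
= 102400/371293

102400/371293


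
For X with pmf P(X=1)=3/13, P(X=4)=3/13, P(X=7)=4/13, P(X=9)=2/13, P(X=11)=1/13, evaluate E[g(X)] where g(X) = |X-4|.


E[|X-4|] = sum(g(x)*P(x))
= 3*3/13 + 0*3/13 + 3*4/13 + 5*2/13 + 7*1/13
= 38/13

38/13


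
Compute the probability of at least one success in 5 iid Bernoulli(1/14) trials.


P(at least one) = 1 - P(none)
P(none) = (1 - 1/14)^5 = (13/14)^5 = 371293/537824
P(at least one) = 1 - 371293/537824 = 166531/537824

166531/537824


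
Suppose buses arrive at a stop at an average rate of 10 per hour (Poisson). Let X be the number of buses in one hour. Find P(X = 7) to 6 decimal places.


P(X=7) = e^(-10) * 10^7 / 7!
≈ 0.00004539992976 * 10000000 / 5040
≈ 0.090079

0.090079
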